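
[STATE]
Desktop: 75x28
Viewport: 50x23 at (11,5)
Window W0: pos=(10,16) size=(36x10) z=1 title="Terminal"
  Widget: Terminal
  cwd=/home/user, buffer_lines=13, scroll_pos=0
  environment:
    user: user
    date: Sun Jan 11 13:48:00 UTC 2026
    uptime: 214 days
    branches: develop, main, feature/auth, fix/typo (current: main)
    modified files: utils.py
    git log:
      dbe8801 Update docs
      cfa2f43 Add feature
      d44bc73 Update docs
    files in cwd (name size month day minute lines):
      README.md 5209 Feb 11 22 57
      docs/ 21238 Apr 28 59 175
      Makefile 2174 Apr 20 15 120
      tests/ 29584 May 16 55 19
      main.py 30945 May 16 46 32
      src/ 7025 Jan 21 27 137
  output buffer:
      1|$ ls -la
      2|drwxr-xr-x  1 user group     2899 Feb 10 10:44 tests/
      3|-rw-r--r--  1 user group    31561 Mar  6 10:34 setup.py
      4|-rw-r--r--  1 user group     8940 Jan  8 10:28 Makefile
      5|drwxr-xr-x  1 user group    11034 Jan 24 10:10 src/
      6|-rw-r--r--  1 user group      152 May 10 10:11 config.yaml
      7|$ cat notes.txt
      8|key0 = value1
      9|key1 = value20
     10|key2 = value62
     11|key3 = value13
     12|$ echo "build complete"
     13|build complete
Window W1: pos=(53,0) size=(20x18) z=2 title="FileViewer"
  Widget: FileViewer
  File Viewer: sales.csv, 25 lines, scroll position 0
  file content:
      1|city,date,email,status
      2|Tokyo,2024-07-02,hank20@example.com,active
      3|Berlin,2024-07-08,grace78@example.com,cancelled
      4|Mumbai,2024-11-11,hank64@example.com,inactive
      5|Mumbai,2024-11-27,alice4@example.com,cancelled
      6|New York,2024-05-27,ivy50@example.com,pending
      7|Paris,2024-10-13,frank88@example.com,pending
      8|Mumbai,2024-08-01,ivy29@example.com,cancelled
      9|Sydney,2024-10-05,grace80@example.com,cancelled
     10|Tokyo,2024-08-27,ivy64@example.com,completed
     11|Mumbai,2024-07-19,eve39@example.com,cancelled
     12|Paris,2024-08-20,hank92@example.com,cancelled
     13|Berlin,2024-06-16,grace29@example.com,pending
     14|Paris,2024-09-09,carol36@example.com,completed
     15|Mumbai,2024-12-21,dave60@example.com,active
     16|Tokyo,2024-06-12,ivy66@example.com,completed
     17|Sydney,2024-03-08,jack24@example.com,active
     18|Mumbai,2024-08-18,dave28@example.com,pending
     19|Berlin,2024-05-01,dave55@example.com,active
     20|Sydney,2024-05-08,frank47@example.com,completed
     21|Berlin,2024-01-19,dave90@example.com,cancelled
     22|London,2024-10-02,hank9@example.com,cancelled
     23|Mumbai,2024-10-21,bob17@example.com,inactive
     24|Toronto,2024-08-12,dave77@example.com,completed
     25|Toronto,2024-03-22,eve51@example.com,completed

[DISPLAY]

                                          ┃Berlin,
                                          ┃Mumbai,
                                          ┃Mumbai,
                                          ┃New Yor
                                          ┃Paris,2
                                          ┃Mumbai,
                                          ┃Sydney,
                                          ┃Tokyo,2
                                          ┃Mumbai,
                                          ┃Paris,2
                                          ┃Berlin,
━━━━━━━━━━━━━━━━━━━━━━━━━━━━━━━━━━┓       ┃Paris,2
 Terminal                         ┃       ┗━━━━━━━
──────────────────────────────────┨               
$ ls -la                          ┃               
drwxr-xr-x  1 user group     2899 ┃               
-rw-r--r--  1 user group    31561 ┃               
-rw-r--r--  1 user group     8940 ┃               
drwxr-xr-x  1 user group    11034 ┃               
-rw-r--r--  1 user group      152 ┃               
━━━━━━━━━━━━━━━━━━━━━━━━━━━━━━━━━━┛               
                                                  
                                                  


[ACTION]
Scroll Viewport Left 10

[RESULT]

                                                  
                                                  
                                                  
                                                  
                                                  
                                                  
                                                  
                                                  
                                                  
                                                  
                                                  
         ┏━━━━━━━━━━━━━━━━━━━━━━━━━━━━━━━━━━┓     
         ┃ Terminal                         ┃     
         ┠──────────────────────────────────┨     
         ┃$ ls -la                          ┃     
         ┃drwxr-xr-x  1 user group     2899 ┃     
         ┃-rw-r--r--  1 user group    31561 ┃     
         ┃-rw-r--r--  1 user group     8940 ┃     
         ┃drwxr-xr-x  1 user group    11034 ┃     
         ┃-rw-r--r--  1 user group      152 ┃     
         ┗━━━━━━━━━━━━━━━━━━━━━━━━━━━━━━━━━━┛     
                                                  
                                                  


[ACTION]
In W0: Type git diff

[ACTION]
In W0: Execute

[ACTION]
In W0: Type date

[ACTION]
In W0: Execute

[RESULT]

                                                  
                                                  
                                                  
                                                  
                                                  
                                                  
                                                  
                                                  
                                                  
                                                  
                                                  
         ┏━━━━━━━━━━━━━━━━━━━━━━━━━━━━━━━━━━┓     
         ┃ Terminal                         ┃     
         ┠──────────────────────────────────┨     
         ┃@@ -1,3 +1,4 @@                   ┃     
         ┃+# updated                        ┃     
         ┃ import sys                       ┃     
         ┃$ date                            ┃     
         ┃Sun Jan 11 13:48:00 UTC 2026      ┃     
         ┃$ █                               ┃     
         ┗━━━━━━━━━━━━━━━━━━━━━━━━━━━━━━━━━━┛     
                                                  
                                                  


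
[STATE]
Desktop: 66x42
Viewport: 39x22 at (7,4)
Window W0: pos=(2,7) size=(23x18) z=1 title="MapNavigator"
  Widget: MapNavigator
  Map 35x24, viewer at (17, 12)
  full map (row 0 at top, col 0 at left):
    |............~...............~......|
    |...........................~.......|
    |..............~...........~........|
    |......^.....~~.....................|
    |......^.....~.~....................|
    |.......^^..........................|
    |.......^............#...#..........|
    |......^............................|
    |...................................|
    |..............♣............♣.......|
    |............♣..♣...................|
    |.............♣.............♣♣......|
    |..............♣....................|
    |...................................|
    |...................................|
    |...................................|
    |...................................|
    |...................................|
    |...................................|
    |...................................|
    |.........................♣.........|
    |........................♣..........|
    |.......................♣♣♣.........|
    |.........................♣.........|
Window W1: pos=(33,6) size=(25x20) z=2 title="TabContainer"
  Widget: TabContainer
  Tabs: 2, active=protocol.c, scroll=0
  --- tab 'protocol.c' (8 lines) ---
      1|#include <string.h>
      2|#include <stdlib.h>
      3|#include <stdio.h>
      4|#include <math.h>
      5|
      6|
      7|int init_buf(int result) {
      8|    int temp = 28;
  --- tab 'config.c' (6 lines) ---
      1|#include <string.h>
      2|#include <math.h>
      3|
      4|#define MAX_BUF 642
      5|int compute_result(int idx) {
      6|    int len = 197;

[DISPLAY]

                                       
                                       
                          ┏━━━━━━━━━━━━
━━━━━━━━━━━━━━━━━┓        ┃ TabContaine
Navigator        ┃        ┠────────────
─────────────────┨        ┃[protocol.c]
.................┃        ┃────────────
.........#...#...┃        ┃#include <st
.................┃        ┃#include <st
.................┃        ┃#include <st
...♣............♣┃        ┃#include <ma
.♣..♣............┃        ┃            
..♣.............♣┃        ┃            
...♣..@..........┃        ┃int init_buf
.................┃        ┃    int temp
.................┃        ┃            
.................┃        ┃            
.................┃        ┃            
.................┃        ┃            
.................┃        ┃            
━━━━━━━━━━━━━━━━━┛        ┃            
                          ┗━━━━━━━━━━━━


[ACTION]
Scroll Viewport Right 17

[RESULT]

                                       
                                       
         ┏━━━━━━━━━━━━━━━━━━━━━━━┓     
┓        ┃ TabContainer          ┃     
┃        ┠───────────────────────┨     
┨        ┃[protocol.c]│ config.c ┃     
┃        ┃───────────────────────┃     
┃        ┃#include <string.h>    ┃     
┃        ┃#include <stdlib.h>    ┃     
┃        ┃#include <stdio.h>     ┃     
┃        ┃#include <math.h>      ┃     
┃        ┃                       ┃     
┃        ┃                       ┃     
┃        ┃int init_buf(int result┃     
┃        ┃    int temp = 28;     ┃     
┃        ┃                       ┃     
┃        ┃                       ┃     
┃        ┃                       ┃     
┃        ┃                       ┃     
┃        ┃                       ┃     
┛        ┃                       ┃     
         ┗━━━━━━━━━━━━━━━━━━━━━━━┛     


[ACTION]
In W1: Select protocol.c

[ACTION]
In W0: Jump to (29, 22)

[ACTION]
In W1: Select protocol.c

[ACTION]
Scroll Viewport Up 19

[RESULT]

                                       
                                       
                                       
                                       
                                       
                                       
         ┏━━━━━━━━━━━━━━━━━━━━━━━┓     
┓        ┃ TabContainer          ┃     
┃        ┠───────────────────────┨     
┨        ┃[protocol.c]│ config.c ┃     
┃        ┃───────────────────────┃     
┃        ┃#include <string.h>    ┃     
┃        ┃#include <stdlib.h>    ┃     
┃        ┃#include <stdio.h>     ┃     
┃        ┃#include <math.h>      ┃     
┃        ┃                       ┃     
┃        ┃                       ┃     
┃        ┃int init_buf(int result┃     
┃        ┃    int temp = 28;     ┃     
┃        ┃                       ┃     
┃        ┃                       ┃     
┃        ┃                       ┃     


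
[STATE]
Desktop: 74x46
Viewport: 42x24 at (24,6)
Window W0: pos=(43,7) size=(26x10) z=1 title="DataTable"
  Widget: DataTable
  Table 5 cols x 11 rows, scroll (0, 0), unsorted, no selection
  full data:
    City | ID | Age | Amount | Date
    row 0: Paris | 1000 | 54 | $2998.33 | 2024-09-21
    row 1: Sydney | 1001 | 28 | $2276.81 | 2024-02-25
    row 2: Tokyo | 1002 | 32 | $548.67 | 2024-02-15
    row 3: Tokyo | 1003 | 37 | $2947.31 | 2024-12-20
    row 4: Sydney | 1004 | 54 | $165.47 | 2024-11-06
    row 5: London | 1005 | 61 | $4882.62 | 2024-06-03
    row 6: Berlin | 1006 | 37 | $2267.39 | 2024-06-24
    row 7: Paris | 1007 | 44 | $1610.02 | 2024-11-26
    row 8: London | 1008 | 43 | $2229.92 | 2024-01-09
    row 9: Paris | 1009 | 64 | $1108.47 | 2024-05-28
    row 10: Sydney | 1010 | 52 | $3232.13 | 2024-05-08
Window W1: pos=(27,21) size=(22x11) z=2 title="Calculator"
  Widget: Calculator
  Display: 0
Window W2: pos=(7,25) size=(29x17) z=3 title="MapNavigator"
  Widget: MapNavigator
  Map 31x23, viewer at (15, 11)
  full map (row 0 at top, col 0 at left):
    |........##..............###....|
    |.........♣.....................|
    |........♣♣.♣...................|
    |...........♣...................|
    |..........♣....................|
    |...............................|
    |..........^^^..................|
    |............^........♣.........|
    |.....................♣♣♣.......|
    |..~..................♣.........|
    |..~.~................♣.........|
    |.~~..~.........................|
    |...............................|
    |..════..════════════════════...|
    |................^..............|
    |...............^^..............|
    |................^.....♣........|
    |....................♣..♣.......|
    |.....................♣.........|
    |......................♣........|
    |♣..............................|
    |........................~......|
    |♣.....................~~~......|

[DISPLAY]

                                          
                   ┏━━━━━━━━━━━━━━━━━━━━━━
                   ┃ DataTable            
                   ┠──────────────────────
                   ┃City  │ID  │Age│Amount
                   ┃──────┼────┼───┼──────
                   ┃Paris │1000│54 │$2998.
                   ┃Sydney│1001│28 │$2276.
                   ┃Tokyo │1002│32 │$548.6
                   ┃Tokyo │1003│37 │$2947.
                   ┗━━━━━━━━━━━━━━━━━━━━━━
                                          
                                          
                                          
                                          
   ┏━━━━━━━━━━━━━━━━━━━━┓                 
   ┃ Calculator         ┃                 
   ┠────────────────────┨                 
   ┃                   0┃                 
━━━━━━━━━━━┓┬───┬───┐   ┃                 
           ┃│ 9 │ ÷ │   ┃                 
───────────┨┼───┼───┤   ┃                 
...........┃│ 6 │ × │   ┃                 
...........┃┼───┼───┤   ┃                 


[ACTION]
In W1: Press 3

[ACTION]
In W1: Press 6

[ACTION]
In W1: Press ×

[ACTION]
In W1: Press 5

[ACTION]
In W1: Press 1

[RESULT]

                                          
                   ┏━━━━━━━━━━━━━━━━━━━━━━
                   ┃ DataTable            
                   ┠──────────────────────
                   ┃City  │ID  │Age│Amount
                   ┃──────┼────┼───┼──────
                   ┃Paris │1000│54 │$2998.
                   ┃Sydney│1001│28 │$2276.
                   ┃Tokyo │1002│32 │$548.6
                   ┃Tokyo │1003│37 │$2947.
                   ┗━━━━━━━━━━━━━━━━━━━━━━
                                          
                                          
                                          
                                          
   ┏━━━━━━━━━━━━━━━━━━━━┓                 
   ┃ Calculator         ┃                 
   ┠────────────────────┨                 
   ┃                  51┃                 
━━━━━━━━━━━┓┬───┬───┐   ┃                 
           ┃│ 9 │ ÷ │   ┃                 
───────────┨┼───┼───┤   ┃                 
...........┃│ 6 │ × │   ┃                 
...........┃┼───┼───┤   ┃                 


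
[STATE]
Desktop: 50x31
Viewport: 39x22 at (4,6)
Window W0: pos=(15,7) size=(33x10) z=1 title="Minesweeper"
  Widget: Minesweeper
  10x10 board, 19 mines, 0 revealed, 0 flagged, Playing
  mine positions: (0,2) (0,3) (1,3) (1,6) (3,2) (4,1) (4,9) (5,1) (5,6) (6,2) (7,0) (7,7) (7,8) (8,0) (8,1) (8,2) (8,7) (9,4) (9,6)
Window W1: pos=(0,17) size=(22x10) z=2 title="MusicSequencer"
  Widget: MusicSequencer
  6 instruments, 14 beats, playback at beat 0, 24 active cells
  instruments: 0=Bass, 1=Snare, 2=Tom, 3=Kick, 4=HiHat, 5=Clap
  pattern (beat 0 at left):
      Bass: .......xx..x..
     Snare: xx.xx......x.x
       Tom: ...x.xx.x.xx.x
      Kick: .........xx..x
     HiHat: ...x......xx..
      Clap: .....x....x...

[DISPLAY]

                                       
           ┏━━━━━━━━━━━━━━━━━━━━━━━━━━━
           ┃ Minesweeper               
           ┠───────────────────────────
           ┃■■■■■■■■■■                 
           ┃■■■■■■■■■■                 
           ┃■■■■■■■■■■                 
           ┃■■■■■■■■■■                 
           ┃■■■■■■■■■■                 
           ┃■■■■■■■■■■                 
           ┗━━━━━━━━━━━━━━━━━━━━━━━━━━━
━━━━━━━━━━━━━━━━━┓                     
sicSequencer     ┃                     
─────────────────┨                     
   ▼1234567890123┃                     
ass·······██··█··┃                     
are██·██······█·█┃                     
Tom···█·██·█·██·█┃                     
ick·········██··█┃                     
Hat···█······██··┃                     
━━━━━━━━━━━━━━━━━┛                     
                                       


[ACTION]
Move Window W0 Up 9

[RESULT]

           ┃■■■■■■■■■■                 
           ┃■■■■■■■■■■                 
           ┃■■■■■■■■■■                 
           ┗━━━━━━━━━━━━━━━━━━━━━━━━━━━
                                       
                                       
                                       
                                       
                                       
                                       
                                       
━━━━━━━━━━━━━━━━━┓                     
sicSequencer     ┃                     
─────────────────┨                     
   ▼1234567890123┃                     
ass·······██··█··┃                     
are██·██······█·█┃                     
Tom···█·██·█·██·█┃                     
ick·········██··█┃                     
Hat···█······██··┃                     
━━━━━━━━━━━━━━━━━┛                     
                                       


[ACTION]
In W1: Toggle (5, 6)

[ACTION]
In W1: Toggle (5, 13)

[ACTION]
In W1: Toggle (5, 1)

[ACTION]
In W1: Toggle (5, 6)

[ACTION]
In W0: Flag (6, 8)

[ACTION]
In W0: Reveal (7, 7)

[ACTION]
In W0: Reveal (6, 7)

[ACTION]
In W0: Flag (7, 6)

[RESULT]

           ┃■■✹■■■■■■■                 
           ┃■✹■■■■■■■✹                 
           ┃■✹■■■■✹■■■                 
           ┗━━━━━━━━━━━━━━━━━━━━━━━━━━━
                                       
                                       
                                       
                                       
                                       
                                       
                                       
━━━━━━━━━━━━━━━━━┓                     
sicSequencer     ┃                     
─────────────────┨                     
   ▼1234567890123┃                     
ass·······██··█··┃                     
are██·██······█·█┃                     
Tom···█·██·█·██·█┃                     
ick·········██··█┃                     
Hat···█······██··┃                     
━━━━━━━━━━━━━━━━━┛                     
                                       


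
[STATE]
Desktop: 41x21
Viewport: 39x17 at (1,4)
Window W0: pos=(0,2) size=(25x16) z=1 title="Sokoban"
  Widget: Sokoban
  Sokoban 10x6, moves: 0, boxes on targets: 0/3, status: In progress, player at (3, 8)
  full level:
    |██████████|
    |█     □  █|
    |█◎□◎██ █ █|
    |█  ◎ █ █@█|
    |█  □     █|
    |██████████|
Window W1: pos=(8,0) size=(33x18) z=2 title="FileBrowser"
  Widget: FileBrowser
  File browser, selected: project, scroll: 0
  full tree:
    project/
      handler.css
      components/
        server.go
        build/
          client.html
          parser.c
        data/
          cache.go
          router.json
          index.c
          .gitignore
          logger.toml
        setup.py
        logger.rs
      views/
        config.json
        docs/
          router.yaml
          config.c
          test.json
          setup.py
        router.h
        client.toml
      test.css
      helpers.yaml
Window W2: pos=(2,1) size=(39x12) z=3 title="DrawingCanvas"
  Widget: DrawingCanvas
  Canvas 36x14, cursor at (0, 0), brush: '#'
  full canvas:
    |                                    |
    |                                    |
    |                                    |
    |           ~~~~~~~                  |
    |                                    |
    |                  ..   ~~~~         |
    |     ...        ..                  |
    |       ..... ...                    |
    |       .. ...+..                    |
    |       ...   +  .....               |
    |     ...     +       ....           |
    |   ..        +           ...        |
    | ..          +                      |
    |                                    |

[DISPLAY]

─┃+                                    
█┃                                     
█┃                                     
█┃           ~~~~~~~                   
█┃                                     
█┃                  ..   ~~~~          
█┃     ...        ..                   
M┃       ..... ...                     
 ┗━━━━━━━━━━━━━━━━━━━━━━━━━━━━━━━━━━━━━
       ┃                               
       ┃                               
       ┃                               
       ┃                               
━━━━━━━┗━━━━━━━━━━━━━━━━━━━━━━━━━━━━━━━
                                       
                                       
                                       


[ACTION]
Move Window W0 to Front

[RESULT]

───────────────────────┨               
██████████             ┃               
█     □  █             ┃               
█◎□◎██ █ █             ┃               
█  ◎ █ █@█             ┃               
█  □     █             ┃ ~~~~          
██████████             ┃               
Moves: 0  0/3          ┃               
                       ┃━━━━━━━━━━━━━━━
                       ┃               
                       ┃               
                       ┃               
                       ┃               
━━━━━━━━━━━━━━━━━━━━━━━┛━━━━━━━━━━━━━━━
                                       
                                       
                                       


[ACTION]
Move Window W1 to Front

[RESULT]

───────┃    handler.css                
███████┃    [+] components/            
█     □┃    [+] views/                 
█◎□◎██ ┃    test.css                   
█  ◎ █ ┃    helpers.yaml               
█  □   ┃                               
███████┃                               
Moves: ┃                               
       ┃                               
       ┃                               
       ┃                               
       ┃                               
       ┃                               
━━━━━━━┗━━━━━━━━━━━━━━━━━━━━━━━━━━━━━━━
                                       
                                       
                                       


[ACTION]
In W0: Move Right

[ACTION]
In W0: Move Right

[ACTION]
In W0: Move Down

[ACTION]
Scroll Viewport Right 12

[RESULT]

──────┃    handler.css                ┃
██████┃    [+] components/            ┃
     □┃    [+] views/                 ┃
◎□◎██ ┃    test.css                   ┃
  ◎ █ ┃    helpers.yaml               ┃
  □   ┃                               ┃
██████┃                               ┃
oves: ┃                               ┃
      ┃                               ┃
      ┃                               ┃
      ┃                               ┃
      ┃                               ┃
      ┃                               ┃
━━━━━━┗━━━━━━━━━━━━━━━━━━━━━━━━━━━━━━━┛
                                       
                                       
                                       


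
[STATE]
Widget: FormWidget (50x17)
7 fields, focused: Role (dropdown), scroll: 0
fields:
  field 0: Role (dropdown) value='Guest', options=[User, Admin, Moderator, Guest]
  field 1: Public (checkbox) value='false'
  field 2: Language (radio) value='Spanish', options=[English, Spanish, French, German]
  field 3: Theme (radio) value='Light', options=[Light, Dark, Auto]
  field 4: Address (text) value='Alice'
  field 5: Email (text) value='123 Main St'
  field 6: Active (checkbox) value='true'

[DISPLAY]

> Role:       [Guest                            ▼]
  Public:     [ ]                                 
  Language:   ( ) English  (●) Spanish  ( ) French
  Theme:      (●) Light  ( ) Dark  ( ) Auto       
  Address:    [Alice                             ]
  Email:      [123 Main St                       ]
  Active:     [x]                                 
                                                  
                                                  
                                                  
                                                  
                                                  
                                                  
                                                  
                                                  
                                                  
                                                  


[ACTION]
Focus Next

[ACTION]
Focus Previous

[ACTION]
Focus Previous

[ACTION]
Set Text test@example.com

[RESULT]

  Role:       [Guest                            ▼]
  Public:     [ ]                                 
  Language:   ( ) English  (●) Spanish  ( ) French
  Theme:      (●) Light  ( ) Dark  ( ) Auto       
  Address:    [Alice                             ]
  Email:      [123 Main St                       ]
> Active:     [x]                                 
                                                  
                                                  
                                                  
                                                  
                                                  
                                                  
                                                  
                                                  
                                                  
                                                  


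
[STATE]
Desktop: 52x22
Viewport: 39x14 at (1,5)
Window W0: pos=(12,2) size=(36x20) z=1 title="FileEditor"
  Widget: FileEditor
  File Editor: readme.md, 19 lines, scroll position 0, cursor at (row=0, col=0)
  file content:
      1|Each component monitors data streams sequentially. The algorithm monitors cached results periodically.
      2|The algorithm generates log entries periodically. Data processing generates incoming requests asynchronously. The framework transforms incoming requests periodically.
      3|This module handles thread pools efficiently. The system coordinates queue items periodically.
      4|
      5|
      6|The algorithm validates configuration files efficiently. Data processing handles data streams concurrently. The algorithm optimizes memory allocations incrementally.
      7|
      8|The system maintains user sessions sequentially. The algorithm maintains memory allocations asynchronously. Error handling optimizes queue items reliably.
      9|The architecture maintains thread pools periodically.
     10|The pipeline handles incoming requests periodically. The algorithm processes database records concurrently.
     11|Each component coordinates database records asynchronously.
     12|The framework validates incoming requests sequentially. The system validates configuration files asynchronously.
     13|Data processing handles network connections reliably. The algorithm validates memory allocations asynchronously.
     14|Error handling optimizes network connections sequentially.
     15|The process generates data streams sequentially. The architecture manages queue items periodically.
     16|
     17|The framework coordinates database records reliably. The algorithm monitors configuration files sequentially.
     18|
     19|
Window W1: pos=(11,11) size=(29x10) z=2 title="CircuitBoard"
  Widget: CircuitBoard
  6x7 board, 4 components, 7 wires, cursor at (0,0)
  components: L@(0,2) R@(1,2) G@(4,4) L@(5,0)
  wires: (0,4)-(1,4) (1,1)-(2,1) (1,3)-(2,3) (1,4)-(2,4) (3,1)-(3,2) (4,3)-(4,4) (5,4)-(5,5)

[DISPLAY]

           ┃█ach component monitors dat
           ┃The algorithm generates log
           ┃This module handles thread 
           ┃                           
           ┃                           
           ┃The algorithm validates con
          ┏━━━━━━━━━━━━━━━━━━━━━━━━━━━┓
          ┃ CircuitBoard              ┃
          ┠───────────────────────────┨
          ┃   0 1 2 3 4 5             ┃
          ┃0  [.]      L       ·      ┃
          ┃                    │      ┃
          ┃1       ·   R   ·   ·      ┃
          ┃        │       │   │      ┃


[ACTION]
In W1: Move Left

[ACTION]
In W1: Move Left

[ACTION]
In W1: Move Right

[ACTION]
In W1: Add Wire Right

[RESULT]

           ┃█ach component monitors dat
           ┃The algorithm generates log
           ┃This module handles thread 
           ┃                           
           ┃                           
           ┃The algorithm validates con
          ┏━━━━━━━━━━━━━━━━━━━━━━━━━━━┓
          ┃ CircuitBoard              ┃
          ┠───────────────────────────┨
          ┃   0 1 2 3 4 5             ┃
          ┃0      [.]─ L       ·      ┃
          ┃                    │      ┃
          ┃1       ·   R   ·   ·      ┃
          ┃        │       │   │      ┃


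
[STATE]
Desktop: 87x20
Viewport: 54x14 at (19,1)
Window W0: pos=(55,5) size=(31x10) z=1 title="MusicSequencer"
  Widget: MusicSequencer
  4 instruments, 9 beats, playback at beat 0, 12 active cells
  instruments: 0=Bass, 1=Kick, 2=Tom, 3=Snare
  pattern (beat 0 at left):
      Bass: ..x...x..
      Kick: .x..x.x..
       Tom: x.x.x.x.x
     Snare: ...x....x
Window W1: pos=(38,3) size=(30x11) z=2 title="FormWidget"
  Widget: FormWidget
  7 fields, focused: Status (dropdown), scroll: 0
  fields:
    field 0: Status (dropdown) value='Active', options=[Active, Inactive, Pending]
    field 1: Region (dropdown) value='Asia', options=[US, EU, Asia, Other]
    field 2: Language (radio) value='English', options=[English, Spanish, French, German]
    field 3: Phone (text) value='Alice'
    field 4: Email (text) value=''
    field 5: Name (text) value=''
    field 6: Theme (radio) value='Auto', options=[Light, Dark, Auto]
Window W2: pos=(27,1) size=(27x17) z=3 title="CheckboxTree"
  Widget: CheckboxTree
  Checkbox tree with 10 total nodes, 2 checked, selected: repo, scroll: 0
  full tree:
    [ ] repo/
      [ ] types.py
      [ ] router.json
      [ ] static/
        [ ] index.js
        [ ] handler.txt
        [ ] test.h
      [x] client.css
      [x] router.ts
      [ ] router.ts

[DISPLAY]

        ┏━━━━━━━━━━━━━━━━━━━━━━━━━┓                   
        ┃ CheckboxTree            ┃                   
        ┠─────────────────────────┨━━━━━━━━━━━━━┓     
        ┃>[-] repo/               ┃             ┃     
        ┃   [ ] types.py          ┃─────────────┨━━━━━
        ┃   [ ] router.json       ┃Active     ▼]┃cer  
        ┃   [ ] static/           ┃Asia       ▼]┃─────
        ┃     [ ] index.js        ┃●) English  (┃678  
        ┃     [ ] handler.txt     ┃Alice       ]┃█··  
        ┃     [ ] test.h          ┃            ]┃█··  
        ┃   [x] client.css        ┃            ]┃█·█  
        ┃   [x] router.ts         ┃ ) Light  ( )┃··█  
        ┃   [ ] router.ts         ┃━━━━━━━━━━━━━┛     
        ┃                         ┃ ┗━━━━━━━━━━━━━━━━━


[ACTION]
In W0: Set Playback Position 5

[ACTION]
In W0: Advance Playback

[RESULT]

        ┏━━━━━━━━━━━━━━━━━━━━━━━━━┓                   
        ┃ CheckboxTree            ┃                   
        ┠─────────────────────────┨━━━━━━━━━━━━━┓     
        ┃>[-] repo/               ┃             ┃     
        ┃   [ ] types.py          ┃─────────────┨━━━━━
        ┃   [ ] router.json       ┃Active     ▼]┃cer  
        ┃   [ ] static/           ┃Asia       ▼]┃─────
        ┃     [ ] index.js        ┃●) English  (┃▼78  
        ┃     [ ] handler.txt     ┃Alice       ]┃█··  
        ┃     [ ] test.h          ┃            ]┃█··  
        ┃   [x] client.css        ┃            ]┃█·█  
        ┃   [x] router.ts         ┃ ) Light  ( )┃··█  
        ┃   [ ] router.ts         ┃━━━━━━━━━━━━━┛     
        ┃                         ┃ ┗━━━━━━━━━━━━━━━━━


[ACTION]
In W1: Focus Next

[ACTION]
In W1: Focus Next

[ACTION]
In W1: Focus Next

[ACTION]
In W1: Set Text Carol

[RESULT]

        ┏━━━━━━━━━━━━━━━━━━━━━━━━━┓                   
        ┃ CheckboxTree            ┃                   
        ┠─────────────────────────┨━━━━━━━━━━━━━┓     
        ┃>[-] repo/               ┃             ┃     
        ┃   [ ] types.py          ┃─────────────┨━━━━━
        ┃   [ ] router.json       ┃Active     ▼]┃cer  
        ┃   [ ] static/           ┃Asia       ▼]┃─────
        ┃     [ ] index.js        ┃●) English  (┃▼78  
        ┃     [ ] handler.txt     ┃Carol       ]┃█··  
        ┃     [ ] test.h          ┃            ]┃█··  
        ┃   [x] client.css        ┃            ]┃█·█  
        ┃   [x] router.ts         ┃ ) Light  ( )┃··█  
        ┃   [ ] router.ts         ┃━━━━━━━━━━━━━┛     
        ┃                         ┃ ┗━━━━━━━━━━━━━━━━━


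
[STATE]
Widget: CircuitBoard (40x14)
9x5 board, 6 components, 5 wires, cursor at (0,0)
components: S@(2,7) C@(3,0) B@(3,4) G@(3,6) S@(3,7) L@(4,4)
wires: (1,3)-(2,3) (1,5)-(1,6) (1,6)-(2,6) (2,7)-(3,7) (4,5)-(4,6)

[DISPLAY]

   0 1 2 3 4 5 6 7 8                    
0  [.]                                  
                                        
1               ·       · ─ ·           
                │           │           
2               ·           ·   S       
                                │       
3   C               B       G   S       
                                        
4                   L   · ─ ·           
Cursor: (0,0)                           
                                        
                                        
                                        


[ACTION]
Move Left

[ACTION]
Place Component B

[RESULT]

   0 1 2 3 4 5 6 7 8                    
0  [B]                                  
                                        
1               ·       · ─ ·           
                │           │           
2               ·           ·   S       
                                │       
3   C               B       G   S       
                                        
4                   L   · ─ ·           
Cursor: (0,0)                           
                                        
                                        
                                        


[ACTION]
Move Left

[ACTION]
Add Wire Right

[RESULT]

   0 1 2 3 4 5 6 7 8                    
0  [B]─ ·                               
                                        
1               ·       · ─ ·           
                │           │           
2               ·           ·   S       
                                │       
3   C               B       G   S       
                                        
4                   L   · ─ ·           
Cursor: (0,0)                           
                                        
                                        
                                        


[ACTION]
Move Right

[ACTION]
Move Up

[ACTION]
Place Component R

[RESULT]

   0 1 2 3 4 5 6 7 8                    
0   B ─[R]                              
                                        
1               ·       · ─ ·           
                │           │           
2               ·           ·   S       
                                │       
3   C               B       G   S       
                                        
4                   L   · ─ ·           
Cursor: (0,1)                           
                                        
                                        
                                        
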